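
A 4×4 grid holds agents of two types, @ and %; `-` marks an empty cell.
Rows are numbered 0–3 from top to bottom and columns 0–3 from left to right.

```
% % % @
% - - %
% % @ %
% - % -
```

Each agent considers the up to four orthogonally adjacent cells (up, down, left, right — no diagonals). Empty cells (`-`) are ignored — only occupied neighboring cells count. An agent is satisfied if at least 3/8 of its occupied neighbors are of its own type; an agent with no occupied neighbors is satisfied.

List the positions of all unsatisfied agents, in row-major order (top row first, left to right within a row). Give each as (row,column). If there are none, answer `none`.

(0,0)% 2/2 ok
(0,1)% 2/2 ok
(0,2)% 1/2 ok
(0,3)@ 0/2 unhappy
(1,0)% 2/2 ok
(1,3)% 1/2 ok
(2,0)% 3/3 ok
(2,1)% 1/2 ok
(2,2)@ 0/3 unhappy
(2,3)% 1/2 ok
(3,0)% 1/1 ok
(3,2)% 0/1 unhappy

(0,3), (2,2), (3,2)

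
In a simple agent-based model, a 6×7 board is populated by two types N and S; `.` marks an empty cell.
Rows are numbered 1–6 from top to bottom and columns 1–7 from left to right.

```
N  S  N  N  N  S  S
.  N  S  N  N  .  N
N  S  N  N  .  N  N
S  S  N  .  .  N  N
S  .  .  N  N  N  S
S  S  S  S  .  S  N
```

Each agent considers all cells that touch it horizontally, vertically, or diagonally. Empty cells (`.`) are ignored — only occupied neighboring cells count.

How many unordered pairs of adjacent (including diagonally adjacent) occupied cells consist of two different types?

31

Scan each occupied cell's neighbors to the right and below (and the two forward diagonals) so each pair is counted once.
From row 1: 9 unlike of 20 pairs (running 9/20).
From row 2: 5 unlike of 15 pairs (running 14/35).
From row 3: 6 unlike of 16 pairs (running 20/51).
From row 4: 3 unlike of 11 pairs (running 23/62).
From row 5: 7 unlike of 13 pairs (running 30/75).
From row 6: 1 unlike of 4 pairs (running 31/79).
Total adjacent occupied pairs: 79; unlike-type pairs: 31.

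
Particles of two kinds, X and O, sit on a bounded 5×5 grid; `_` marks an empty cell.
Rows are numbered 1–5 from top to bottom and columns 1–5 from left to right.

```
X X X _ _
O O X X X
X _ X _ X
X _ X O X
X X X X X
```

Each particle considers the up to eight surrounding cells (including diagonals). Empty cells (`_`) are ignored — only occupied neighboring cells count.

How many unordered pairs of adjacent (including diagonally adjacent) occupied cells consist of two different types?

Scan each occupied cell's neighbors to the right and below (and the two forward diagonals) so each pair is counted once.
Row 1: X(1,1)–X(1,2)= X(1,1)–O(2,1)≠ X(1,1)–O(2,2)≠ X(1,2)–X(1,3)= X(1,2)–O(2,2)≠ X(1,2)–X(2,3)= X(1,2)–O(2,1)≠ X(1,3)–X(2,3)= X(1,3)–X(2,4)= X(1,3)–O(2,2)≠  → 5/10 unlike.
Row 2: O(2,1)–O(2,2)= O(2,1)–X(3,1)≠ O(2,2)–X(2,3)≠ O(2,2)–X(3,3)≠ O(2,2)–X(3,1)≠ X(2,3)–X(2,4)= X(2,3)–X(3,3)= X(2,4)–X(2,5)= X(2,4)–X(3,5)= X(2,4)–X(3,3)= X(2,5)–X(3,5)=  → 4/11 unlike.
Row 3: X(3,1)–X(4,1)= X(3,3)–X(4,3)= X(3,3)–O(4,4)≠ X(3,5)–X(4,5)= X(3,5)–O(4,4)≠  → 2/5 unlike.
Row 4: X(4,1)–X(5,1)= X(4,1)–X(5,2)= X(4,3)–O(4,4)≠ X(4,3)–X(5,3)= X(4,3)–X(5,4)= X(4,3)–X(5,2)= O(4,4)–X(4,5)≠ O(4,4)–X(5,4)≠ O(4,4)–X(5,5)≠ O(4,4)–X(5,3)≠ X(4,5)–X(5,5)= X(4,5)–X(5,4)=  → 5/12 unlike.
Row 5: X(5,1)–X(5,2)= X(5,2)–X(5,3)= X(5,3)–X(5,4)= X(5,4)–X(5,5)=  → 0/4 unlike.
Total adjacent occupied pairs: 42; unlike-type pairs: 16.

16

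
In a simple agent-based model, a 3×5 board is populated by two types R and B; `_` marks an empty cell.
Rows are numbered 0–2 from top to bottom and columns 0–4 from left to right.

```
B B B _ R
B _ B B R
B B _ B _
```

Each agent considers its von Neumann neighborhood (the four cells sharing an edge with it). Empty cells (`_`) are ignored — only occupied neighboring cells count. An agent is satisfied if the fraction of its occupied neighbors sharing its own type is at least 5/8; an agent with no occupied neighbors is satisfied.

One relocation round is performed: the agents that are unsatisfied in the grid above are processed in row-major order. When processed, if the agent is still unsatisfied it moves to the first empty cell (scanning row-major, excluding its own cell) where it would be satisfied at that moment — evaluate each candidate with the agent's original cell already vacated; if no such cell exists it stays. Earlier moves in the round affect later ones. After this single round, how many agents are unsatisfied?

Initially unsatisfied (in order): (1,4).
  (1,4): no empty cell satisfies it; stays.
Resulting grid:
B B B _ R
B _ B B R
B B _ B _
Unsatisfied now: (1,4).

1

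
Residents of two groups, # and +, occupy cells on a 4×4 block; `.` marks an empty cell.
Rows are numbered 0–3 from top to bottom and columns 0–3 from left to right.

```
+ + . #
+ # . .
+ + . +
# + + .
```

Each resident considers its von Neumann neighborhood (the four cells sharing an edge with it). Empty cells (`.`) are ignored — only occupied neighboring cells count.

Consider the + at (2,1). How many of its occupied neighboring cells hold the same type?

2

Occupied neighbors of (2,1): (1,1)=#, (3,1)=+, (2,0)=+.
Same type (+): 2 of 3.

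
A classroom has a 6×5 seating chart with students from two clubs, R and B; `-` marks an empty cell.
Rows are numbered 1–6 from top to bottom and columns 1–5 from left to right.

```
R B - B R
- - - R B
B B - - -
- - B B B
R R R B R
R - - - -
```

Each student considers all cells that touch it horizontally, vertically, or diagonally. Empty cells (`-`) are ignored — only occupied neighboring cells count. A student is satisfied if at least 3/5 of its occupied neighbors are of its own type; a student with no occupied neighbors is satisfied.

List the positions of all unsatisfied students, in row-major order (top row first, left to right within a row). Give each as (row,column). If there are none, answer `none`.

(1,1)R 0/1 not
(1,2)B 0/1 not
(1,4)B 1/3 not
(1,5)R 1/3 not
(2,4)R 1/3 not
(2,5)B 1/3 not
(3,1)B 1/1 satisfied
(3,2)B 2/2 satisfied
(4,3)B 3/5 satisfied
(4,4)B 3/5 satisfied
(4,5)B 2/3 satisfied
(5,1)R 2/2 satisfied
(5,2)R 3/4 satisfied
(5,3)R 1/4 not
(5,4)B 3/5 satisfied
(5,5)R 0/3 not
(6,1)R 2/2 satisfied

(1,1), (1,2), (1,4), (1,5), (2,4), (2,5), (5,3), (5,5)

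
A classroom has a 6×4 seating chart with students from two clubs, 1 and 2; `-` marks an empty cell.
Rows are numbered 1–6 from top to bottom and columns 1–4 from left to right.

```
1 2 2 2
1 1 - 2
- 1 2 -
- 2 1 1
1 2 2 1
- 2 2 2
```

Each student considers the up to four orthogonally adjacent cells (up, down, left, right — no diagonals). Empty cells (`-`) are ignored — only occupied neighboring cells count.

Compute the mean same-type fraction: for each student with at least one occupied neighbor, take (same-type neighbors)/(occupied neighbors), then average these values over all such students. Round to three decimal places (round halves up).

0.605

(1,1)1 1/2
(1,2)2 1/3
(1,3)2 2/2
(1,4)2 2/2
(2,1)1 2/2
(2,2)1 2/3
(2,4)2 1/1
(3,2)1 1/3
(3,3)2 0/2
(4,2)2 1/3
(4,3)1 1/4
(4,4)1 2/2
(5,1)1 0/1
(5,2)2 3/4
(5,3)2 2/4
(5,4)1 1/3
(6,2)2 2/2
(6,3)2 3/3
(6,4)2 1/2
Sum over 19 students: 1/2 + 1/3 + 2/2 + 2/2 + 2/2 + 2/3 + 1/1 + 1/3 + 0/2 + 1/3 + 1/4 + 2/2 + 0/1 + 3/4 + 2/4 + 1/3 + 2/2 + 3/3 + 1/2 = 23/2; mean = 23/2 ÷ 19 = 23/38 = 0.605263… → 0.605.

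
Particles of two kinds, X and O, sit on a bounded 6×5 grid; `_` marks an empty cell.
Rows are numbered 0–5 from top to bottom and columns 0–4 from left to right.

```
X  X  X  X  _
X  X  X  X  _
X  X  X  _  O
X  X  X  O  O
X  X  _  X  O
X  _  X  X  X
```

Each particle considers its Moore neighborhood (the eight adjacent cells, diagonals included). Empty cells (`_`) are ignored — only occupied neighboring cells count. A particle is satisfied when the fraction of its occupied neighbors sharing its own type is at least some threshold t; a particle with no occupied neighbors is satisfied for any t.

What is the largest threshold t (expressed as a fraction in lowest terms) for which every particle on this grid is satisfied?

(0,0)X 3/3
(0,1)X 5/5
(0,2)X 5/5
(0,3)X 3/3
(1,0)X 5/5
(1,1)X 8/8
(1,2)X 7/7
(1,3)X 4/5
(2,0)X 5/5
(2,1)X 8/8
(2,2)X 6/7
(2,4)O 2/3
(3,0)X 5/5
(3,1)X 7/7
(3,2)X 5/6
(3,3)O 3/6
(3,4)O 3/4
(4,0)X 4/4
(4,1)X 6/6
(4,3)X 4/7
(4,4)O 2/5
(5,0)X 2/2
(5,2)X 3/3
(5,3)X 3/4
(5,4)X 2/3
The smallest same-type fraction is 2/5 at (4,4), which reduces to 2/5. Any threshold above that leaves this particle unsatisfied.

2/5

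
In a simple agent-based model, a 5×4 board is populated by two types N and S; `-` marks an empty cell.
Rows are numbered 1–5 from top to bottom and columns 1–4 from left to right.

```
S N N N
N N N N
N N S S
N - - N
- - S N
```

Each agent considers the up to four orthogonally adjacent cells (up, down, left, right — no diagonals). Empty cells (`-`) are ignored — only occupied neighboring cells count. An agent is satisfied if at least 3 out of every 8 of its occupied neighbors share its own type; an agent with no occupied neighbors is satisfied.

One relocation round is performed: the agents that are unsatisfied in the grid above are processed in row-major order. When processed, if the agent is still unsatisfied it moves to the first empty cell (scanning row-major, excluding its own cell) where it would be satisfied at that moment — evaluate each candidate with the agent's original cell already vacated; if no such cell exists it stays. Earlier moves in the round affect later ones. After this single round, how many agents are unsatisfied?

Initially unsatisfied (in order): (1,1), (3,3), (3,4), (5,3).
  (1,1) → (4,3).
  (3,3): now satisfied by earlier moves; stays.
  (3,4) → (5,2).
  (5,3): now satisfied by earlier moves; stays.
Resulting grid:
- N N N
N N N N
N N S -
N - S N
- S S N
Unsatisfied now: (3,3).

1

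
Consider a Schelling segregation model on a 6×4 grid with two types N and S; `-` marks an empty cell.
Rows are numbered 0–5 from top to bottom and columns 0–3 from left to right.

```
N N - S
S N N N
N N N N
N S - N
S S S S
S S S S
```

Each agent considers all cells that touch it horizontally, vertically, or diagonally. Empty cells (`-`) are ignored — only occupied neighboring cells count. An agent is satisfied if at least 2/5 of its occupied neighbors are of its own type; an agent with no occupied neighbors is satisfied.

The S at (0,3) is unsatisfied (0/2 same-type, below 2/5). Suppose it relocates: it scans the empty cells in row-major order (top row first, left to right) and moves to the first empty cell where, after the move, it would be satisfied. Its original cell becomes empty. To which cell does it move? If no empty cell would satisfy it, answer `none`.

Vacating (0,3). Empty cells in order:
  (0,2): 0/4 same-type → still unsatisfied.
  (3,2): 4/8 same-type → satisfied — stop here.

(3,2)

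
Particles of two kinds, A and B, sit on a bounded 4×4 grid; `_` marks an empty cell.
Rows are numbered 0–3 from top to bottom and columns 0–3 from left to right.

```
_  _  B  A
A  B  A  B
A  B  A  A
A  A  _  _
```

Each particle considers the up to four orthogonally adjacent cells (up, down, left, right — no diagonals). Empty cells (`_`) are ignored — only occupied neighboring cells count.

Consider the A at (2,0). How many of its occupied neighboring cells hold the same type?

2

Occupied neighbors of (2,0): (1,0)=A, (3,0)=A, (2,1)=B.
Same type (A): 2 of 3.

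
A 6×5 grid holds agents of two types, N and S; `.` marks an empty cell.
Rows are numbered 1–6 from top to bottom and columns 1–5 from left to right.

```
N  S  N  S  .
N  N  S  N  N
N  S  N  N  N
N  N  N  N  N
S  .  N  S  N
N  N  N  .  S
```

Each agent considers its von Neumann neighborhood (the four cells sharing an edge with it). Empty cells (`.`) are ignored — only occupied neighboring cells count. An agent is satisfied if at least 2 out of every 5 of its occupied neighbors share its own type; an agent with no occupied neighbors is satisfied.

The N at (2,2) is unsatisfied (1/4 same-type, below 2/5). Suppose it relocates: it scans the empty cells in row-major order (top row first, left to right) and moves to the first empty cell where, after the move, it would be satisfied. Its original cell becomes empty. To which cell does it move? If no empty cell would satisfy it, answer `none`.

Vacating (2,2). Empty cells in order:
  (1,5): 1/2 same-type → satisfied — stop here.

(1,5)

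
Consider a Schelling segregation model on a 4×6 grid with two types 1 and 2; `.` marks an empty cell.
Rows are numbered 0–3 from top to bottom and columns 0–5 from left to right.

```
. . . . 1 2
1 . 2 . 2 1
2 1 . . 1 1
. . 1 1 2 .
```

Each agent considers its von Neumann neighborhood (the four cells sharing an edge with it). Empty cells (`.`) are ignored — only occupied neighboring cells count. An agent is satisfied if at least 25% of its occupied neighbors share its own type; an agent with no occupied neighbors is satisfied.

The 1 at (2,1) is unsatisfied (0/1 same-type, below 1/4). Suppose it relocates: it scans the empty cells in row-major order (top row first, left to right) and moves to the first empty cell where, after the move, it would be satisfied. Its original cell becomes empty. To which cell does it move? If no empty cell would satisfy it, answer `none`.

(0,0)

Vacating (2,1). Empty cells in order:
  (0,0): 1/1 same-type → satisfied — stop here.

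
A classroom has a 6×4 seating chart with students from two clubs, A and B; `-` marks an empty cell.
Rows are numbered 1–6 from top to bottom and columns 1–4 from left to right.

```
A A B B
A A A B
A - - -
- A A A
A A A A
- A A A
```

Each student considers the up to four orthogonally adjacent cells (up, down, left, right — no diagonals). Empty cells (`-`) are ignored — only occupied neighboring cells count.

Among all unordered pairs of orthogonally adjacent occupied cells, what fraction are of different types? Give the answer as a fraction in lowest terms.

Scan each occupied cell's neighbors to the right and below so each pair is counted once.
Row 1: A(1,1)–A(1,2)= A(1,1)–A(2,1)= A(1,2)–B(1,3)≠ A(1,2)–A(2,2)= B(1,3)–B(1,4)= B(1,3)–A(2,3)≠ B(1,4)–B(2,4)=  → 2/7 unlike.
Row 2: A(2,1)–A(2,2)= A(2,1)–A(3,1)= A(2,2)–A(2,3)= A(2,3)–B(2,4)≠  → 1/4 unlike.
Row 4: A(4,2)–A(4,3)= A(4,2)–A(5,2)= A(4,3)–A(4,4)= A(4,3)–A(5,3)= A(4,4)–A(5,4)=  → 0/5 unlike.
Row 5: A(5,1)–A(5,2)= A(5,2)–A(5,3)= A(5,2)–A(6,2)= A(5,3)–A(5,4)= A(5,3)–A(6,3)= A(5,4)–A(6,4)=  → 0/6 unlike.
Row 6: A(6,2)–A(6,3)= A(6,3)–A(6,4)=  → 0/2 unlike.
Total adjacent occupied pairs: 24; unlike-type pairs: 3.
3/24 reduces to 1/8.

1/8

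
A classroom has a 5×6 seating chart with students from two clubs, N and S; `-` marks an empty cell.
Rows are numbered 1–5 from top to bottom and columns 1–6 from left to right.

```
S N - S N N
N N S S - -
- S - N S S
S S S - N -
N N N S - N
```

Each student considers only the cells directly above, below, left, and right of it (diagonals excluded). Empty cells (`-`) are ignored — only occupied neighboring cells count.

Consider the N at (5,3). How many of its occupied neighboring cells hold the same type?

1

Occupied neighbors of (5,3): (4,3)=S, (5,2)=N, (5,4)=S.
Same type (N): 1 of 3.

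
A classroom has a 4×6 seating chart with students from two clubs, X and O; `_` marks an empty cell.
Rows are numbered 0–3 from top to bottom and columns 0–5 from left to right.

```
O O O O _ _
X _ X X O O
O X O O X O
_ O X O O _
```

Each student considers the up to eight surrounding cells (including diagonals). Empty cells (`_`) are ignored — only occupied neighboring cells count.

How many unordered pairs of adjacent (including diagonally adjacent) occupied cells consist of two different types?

26

Scan each occupied cell's neighbors to the right and below (and the two forward diagonals) so each pair is counted once.
From row 0: 7 unlike of 11 pairs (running 7/11).
From row 1: 8 unlike of 16 pairs (running 15/27).
From row 2: 9 unlike of 17 pairs (running 24/44).
From row 3: 2 unlike of 3 pairs (running 26/47).
Total adjacent occupied pairs: 47; unlike-type pairs: 26.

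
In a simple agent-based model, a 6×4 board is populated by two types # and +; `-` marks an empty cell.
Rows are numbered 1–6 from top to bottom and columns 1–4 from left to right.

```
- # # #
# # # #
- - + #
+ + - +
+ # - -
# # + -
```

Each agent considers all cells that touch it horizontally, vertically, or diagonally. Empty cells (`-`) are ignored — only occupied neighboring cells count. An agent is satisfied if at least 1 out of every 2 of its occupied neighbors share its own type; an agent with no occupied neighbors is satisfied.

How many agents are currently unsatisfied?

Row 1: (1,2)# 4/4 ok · (1,3)# 5/5 ok · (1,4)# 3/3 ok
Row 2: (2,1)# 2/2 ok · (2,2)# 4/5 ok · (2,3)# 6/7 ok · (2,4)# 4/5 ok
Row 3: (3,3)+ 2/6 unhappy · (3,4)# 2/4 ok
Row 4: (4,1)+ 2/3 ok · (4,2)+ 3/4 ok · (4,4)+ 1/2 ok
Row 5: (5,1)+ 2/5 unhappy · (5,2)# 2/6 unhappy
Row 6: (6,1)# 2/3 ok · (6,2)# 2/4 ok · (6,3)+ 0/2 unhappy
Unsatisfied: (3,3), (5,1), (5,2), (6,3) — 4 in total.

4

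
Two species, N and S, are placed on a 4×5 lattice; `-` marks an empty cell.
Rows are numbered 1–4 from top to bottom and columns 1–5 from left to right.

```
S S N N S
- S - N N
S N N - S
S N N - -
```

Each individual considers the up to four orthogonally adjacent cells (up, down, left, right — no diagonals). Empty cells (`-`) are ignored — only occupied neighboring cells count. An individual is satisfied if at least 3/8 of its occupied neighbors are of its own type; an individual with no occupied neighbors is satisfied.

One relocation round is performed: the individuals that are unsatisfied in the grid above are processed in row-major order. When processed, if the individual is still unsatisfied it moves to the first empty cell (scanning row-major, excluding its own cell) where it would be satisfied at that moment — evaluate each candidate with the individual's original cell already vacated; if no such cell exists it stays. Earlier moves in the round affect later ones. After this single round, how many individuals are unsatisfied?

0

Initially unsatisfied (in order): (1,5), (2,5), (3,5).
  (1,5) → (2,1).
  (2,5): now satisfied by earlier moves; stays.
  (3,5) → (4,5).
Resulting grid:
S S N N -
S S - N N
S N N - -
S N N - S
All satisfied now.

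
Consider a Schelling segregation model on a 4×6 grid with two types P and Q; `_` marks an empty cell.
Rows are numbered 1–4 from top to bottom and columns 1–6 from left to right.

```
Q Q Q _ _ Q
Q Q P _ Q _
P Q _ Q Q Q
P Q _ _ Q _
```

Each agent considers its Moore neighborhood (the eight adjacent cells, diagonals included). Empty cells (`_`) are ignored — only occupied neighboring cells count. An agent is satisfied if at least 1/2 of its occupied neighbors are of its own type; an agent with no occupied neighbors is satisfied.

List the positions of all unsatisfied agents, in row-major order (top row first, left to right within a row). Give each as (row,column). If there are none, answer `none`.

(2,3), (3,1), (4,1), (4,2)

(1,1)Q 3/3 ✓
(1,2)Q 4/5 ✓
(1,3)Q 2/3 ✓
(1,6)Q 1/1 ✓
(2,1)Q 4/5 ✓
(2,2)Q 5/7 ✓
(2,3)P 0/5 ✗
(2,5)Q 4/4 ✓
(3,1)P 1/5 ✗
(3,2)Q 3/6 ✓
(3,4)Q 3/4 ✓
(3,5)Q 4/4 ✓
(3,6)Q 3/3 ✓
(4,1)P 1/3 ✗
(4,2)Q 1/3 ✗
(4,5)Q 3/3 ✓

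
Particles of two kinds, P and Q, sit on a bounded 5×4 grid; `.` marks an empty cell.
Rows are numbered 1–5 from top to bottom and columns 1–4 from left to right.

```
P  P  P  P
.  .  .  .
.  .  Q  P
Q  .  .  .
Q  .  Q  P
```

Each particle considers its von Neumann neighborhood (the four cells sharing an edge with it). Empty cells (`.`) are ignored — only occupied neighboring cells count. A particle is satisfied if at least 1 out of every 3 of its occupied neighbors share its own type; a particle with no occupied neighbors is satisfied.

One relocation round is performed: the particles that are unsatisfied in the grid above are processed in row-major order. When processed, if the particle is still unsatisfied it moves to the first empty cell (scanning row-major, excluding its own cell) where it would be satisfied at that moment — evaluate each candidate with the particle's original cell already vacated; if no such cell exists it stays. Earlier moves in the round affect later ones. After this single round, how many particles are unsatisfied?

Initially unsatisfied (in order): (3,3), (3,4), (5,3), (5,4).
  (3,3) → (3,1).
  (3,4): now satisfied by earlier moves; stays.
  (5,3) → (2,1).
  (5,4): now satisfied by earlier moves; stays.
Resulting grid:
P P P P
Q . . .
Q . . P
Q . . .
Q . . P
All satisfied now.

0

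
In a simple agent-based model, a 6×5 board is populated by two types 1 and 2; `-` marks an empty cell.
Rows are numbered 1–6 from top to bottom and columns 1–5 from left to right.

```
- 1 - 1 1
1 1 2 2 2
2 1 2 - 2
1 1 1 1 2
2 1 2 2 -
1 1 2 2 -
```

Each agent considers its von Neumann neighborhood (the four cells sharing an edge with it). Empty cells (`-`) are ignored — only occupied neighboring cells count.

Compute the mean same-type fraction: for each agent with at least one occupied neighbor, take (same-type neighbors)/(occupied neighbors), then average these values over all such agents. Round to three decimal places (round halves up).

(1,2)1 1/1
(1,4)1 1/2
(1,5)1 1/2
(2,1)1 1/2
(2,2)1 3/4
(2,3)2 2/3
(2,4)2 2/3
(2,5)2 2/3
(3,1)2 0/3
(3,2)1 2/4
(3,3)2 1/3
(3,5)2 2/2
(4,1)1 1/3
(4,2)1 4/4
(4,3)1 2/4
(4,4)1 1/3
(4,5)2 1/2
(5,1)2 0/3
(5,2)1 2/4
(5,3)2 2/4
(5,4)2 2/3
(6,1)1 1/2
(6,2)1 2/3
(6,3)2 2/3
(6,4)2 2/2
Sum over 25 agents: 1/1 + 1/2 + 1/2 + 1/2 + 3/4 + 2/3 + 2/3 + 2/3 + 0/3 + 2/4 + 1/3 + 2/2 + 1/3 + 4/4 + 2/4 + 1/3 + 1/2 + 0/3 + 2/4 + 2/4 + 2/3 + 1/2 + 2/3 + 2/3 + 2/2 = 57/4; mean = 57/4 ÷ 25 = 57/100 = 0.57 → 0.570.

0.570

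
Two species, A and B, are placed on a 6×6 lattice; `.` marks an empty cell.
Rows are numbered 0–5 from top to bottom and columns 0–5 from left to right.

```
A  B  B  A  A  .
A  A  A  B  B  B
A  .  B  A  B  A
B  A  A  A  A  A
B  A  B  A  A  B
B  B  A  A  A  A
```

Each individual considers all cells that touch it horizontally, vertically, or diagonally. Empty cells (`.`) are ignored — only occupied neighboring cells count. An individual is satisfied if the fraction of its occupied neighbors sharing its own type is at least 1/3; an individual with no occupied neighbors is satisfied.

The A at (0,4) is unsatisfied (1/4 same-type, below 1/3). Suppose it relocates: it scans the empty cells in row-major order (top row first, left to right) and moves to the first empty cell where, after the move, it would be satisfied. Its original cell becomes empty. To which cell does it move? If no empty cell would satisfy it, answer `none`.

Vacating (0,4). Empty cells in order:
  (0,5): 0/2 same-type → still unsatisfied.
  (2,1): 6/8 same-type → satisfied — stop here.

(2,1)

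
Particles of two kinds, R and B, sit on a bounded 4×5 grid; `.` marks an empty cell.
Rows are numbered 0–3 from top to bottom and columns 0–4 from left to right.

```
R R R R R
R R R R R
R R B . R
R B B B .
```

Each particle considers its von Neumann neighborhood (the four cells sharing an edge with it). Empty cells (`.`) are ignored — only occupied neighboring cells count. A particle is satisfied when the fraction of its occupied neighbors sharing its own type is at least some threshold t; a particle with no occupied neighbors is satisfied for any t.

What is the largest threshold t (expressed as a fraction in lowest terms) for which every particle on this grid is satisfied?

(0,0)R 2/2
(0,1)R 3/3
(0,2)R 3/3
(0,3)R 3/3
(0,4)R 2/2
(1,0)R 3/3
(1,1)R 4/4
(1,2)R 3/4
(1,3)R 3/3
(1,4)R 3/3
(2,0)R 3/3
(2,1)R 2/4
(2,2)B 1/3
(2,4)R 1/1
(3,0)R 1/2
(3,1)B 1/3
(3,2)B 3/3
(3,3)B 1/1
The smallest same-type fraction is 1/3 at (2,2), which reduces to 1/3. Any threshold above that leaves this particle unsatisfied.

1/3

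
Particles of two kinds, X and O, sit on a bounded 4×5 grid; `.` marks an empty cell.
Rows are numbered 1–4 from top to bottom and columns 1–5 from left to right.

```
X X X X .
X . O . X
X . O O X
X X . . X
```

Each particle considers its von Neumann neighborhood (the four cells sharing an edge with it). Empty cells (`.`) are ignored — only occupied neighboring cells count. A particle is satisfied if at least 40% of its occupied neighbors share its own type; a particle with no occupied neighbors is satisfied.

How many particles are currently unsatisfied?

0

Row 1: (1,1)X 2/2 satisfied · (1,2)X 2/2 satisfied · (1,3)X 2/3 satisfied · (1,4)X 1/1 satisfied
Row 2: (2,1)X 2/2 satisfied · (2,3)O 1/2 satisfied · (2,5)X 1/1 satisfied
Row 3: (3,1)X 2/2 satisfied · (3,3)O 2/2 satisfied · (3,4)O 1/2 satisfied · (3,5)X 2/3 satisfied
Row 4: (4,1)X 2/2 satisfied · (4,2)X 1/1 satisfied · (4,5)X 1/1 satisfied
Every one meets the threshold.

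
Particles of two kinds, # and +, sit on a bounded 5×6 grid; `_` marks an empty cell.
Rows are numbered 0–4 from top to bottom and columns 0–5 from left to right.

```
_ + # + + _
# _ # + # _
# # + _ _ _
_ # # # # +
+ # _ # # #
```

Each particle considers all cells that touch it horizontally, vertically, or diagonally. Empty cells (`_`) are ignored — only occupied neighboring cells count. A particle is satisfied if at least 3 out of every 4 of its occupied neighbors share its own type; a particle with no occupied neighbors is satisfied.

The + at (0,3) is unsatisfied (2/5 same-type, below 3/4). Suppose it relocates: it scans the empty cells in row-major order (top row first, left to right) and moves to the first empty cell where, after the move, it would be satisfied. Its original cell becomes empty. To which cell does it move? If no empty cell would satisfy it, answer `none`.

none

Vacating (0,3). Empty cells in order:
  (0,0): 1/2 same-type → still unsatisfied.
  (0,5): 1/2 same-type → still unsatisfied.
  (1,1): 2/7 same-type → still unsatisfied.
  (1,5): 1/2 same-type → still unsatisfied.
  (2,3): 2/7 same-type → still unsatisfied.
  (2,4): 2/5 same-type → still unsatisfied.
  (2,5): 1/3 same-type → still unsatisfied.
  (3,0): 1/5 same-type → still unsatisfied.
  (4,2): 0/5 same-type → still unsatisfied.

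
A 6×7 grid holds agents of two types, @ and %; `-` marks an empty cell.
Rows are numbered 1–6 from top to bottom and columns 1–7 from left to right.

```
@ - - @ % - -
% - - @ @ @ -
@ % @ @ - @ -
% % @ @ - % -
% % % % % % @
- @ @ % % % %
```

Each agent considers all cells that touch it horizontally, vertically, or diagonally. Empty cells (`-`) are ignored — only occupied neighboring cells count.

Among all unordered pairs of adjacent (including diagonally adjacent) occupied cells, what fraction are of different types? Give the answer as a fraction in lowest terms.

31/75

Scan each occupied cell's neighbors to the right and below (and the two forward diagonals) so each pair is counted once.
From row 1: 5 unlike of 7 pairs (running 5/7).
From row 2: 1 unlike of 9 pairs (running 6/16).
From row 3: 7 unlike of 14 pairs (running 13/30).
From row 4: 8 unlike of 17 pairs (running 21/47).
From row 5: 9 unlike of 23 pairs (running 30/70).
From row 6: 1 unlike of 5 pairs (running 31/75).
Total adjacent occupied pairs: 75; unlike-type pairs: 31.
31/75 is already in lowest terms.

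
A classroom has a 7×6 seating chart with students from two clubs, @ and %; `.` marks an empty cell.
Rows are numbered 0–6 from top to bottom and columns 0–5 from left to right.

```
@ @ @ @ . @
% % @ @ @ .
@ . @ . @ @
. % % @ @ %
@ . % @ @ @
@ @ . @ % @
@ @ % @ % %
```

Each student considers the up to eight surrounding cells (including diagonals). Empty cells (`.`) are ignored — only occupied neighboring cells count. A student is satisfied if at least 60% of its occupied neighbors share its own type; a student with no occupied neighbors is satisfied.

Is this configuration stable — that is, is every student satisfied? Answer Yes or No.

No

Row 0: (0,0)@ 1/3 not · (0,1)@ 3/5 satisfied · (0,2)@ 4/5 satisfied · (0,3)@ 4/4 satisfied · (0,5)@ 1/1 satisfied
Row 1: (1,0)% 1/4 not · (1,1)% 1/7 not · (1,2)@ 5/6 satisfied · (1,3)@ 6/6 satisfied · (1,4)@ 5/5 satisfied
Row 2: (2,0)@ 0/3 not · (2,2)@ 3/6 not · (2,4)@ 5/6 satisfied · (2,5)@ 3/4 satisfied
Row 3: (3,1)% 2/5 not · (3,2)% 2/5 not · (3,3)@ 5/7 satisfied · (3,4)@ 6/7 satisfied · (3,5)% 0/5 not
Row 4: (4,0)@ 2/3 satisfied · (4,2)% 2/6 not · (4,3)@ 4/7 not · (4,4)@ 6/8 satisfied · (4,5)@ 3/5 satisfied
Row 5: (5,0)@ 4/4 satisfied · (5,1)@ 4/6 satisfied · (5,3)@ 3/7 not · (5,4)% 2/8 not · (5,5)@ 2/5 not
Row 6: (6,0)@ 3/3 satisfied · (6,1)@ 3/4 satisfied · (6,2)% 0/4 not · (6,3)@ 1/4 not · (6,4)% 2/5 not · (6,5)% 2/3 satisfied
For instance (0,0) has only 1/3 same-type neighbors, below 3/5.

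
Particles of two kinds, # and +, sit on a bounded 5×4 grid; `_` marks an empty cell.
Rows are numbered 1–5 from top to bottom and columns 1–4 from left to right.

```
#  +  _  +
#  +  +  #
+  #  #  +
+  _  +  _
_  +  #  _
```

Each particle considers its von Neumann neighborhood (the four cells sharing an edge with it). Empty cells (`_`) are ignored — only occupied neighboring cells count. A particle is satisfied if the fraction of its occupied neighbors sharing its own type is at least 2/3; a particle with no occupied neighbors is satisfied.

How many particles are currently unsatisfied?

14

Row 1: (1,1)# 1/2 unhappy · (1,2)+ 1/2 unhappy · (1,4)+ 0/1 unhappy
Row 2: (2,1)# 1/3 unhappy · (2,2)+ 2/4 unhappy · (2,3)+ 1/3 unhappy · (2,4)# 0/3 unhappy
Row 3: (3,1)+ 1/3 unhappy · (3,2)# 1/3 unhappy · (3,3)# 1/4 unhappy · (3,4)+ 0/2 unhappy
Row 4: (4,1)+ 1/1 ok · (4,3)+ 0/2 unhappy
Row 5: (5,2)+ 0/1 unhappy · (5,3)# 0/2 unhappy
Unsatisfied: (1,1), (1,2), (1,4), (2,1), (2,2), (2,3), (2,4), (3,1), (3,2), (3,3), (3,4), (4,3), (5,2), (5,3) — 14 in total.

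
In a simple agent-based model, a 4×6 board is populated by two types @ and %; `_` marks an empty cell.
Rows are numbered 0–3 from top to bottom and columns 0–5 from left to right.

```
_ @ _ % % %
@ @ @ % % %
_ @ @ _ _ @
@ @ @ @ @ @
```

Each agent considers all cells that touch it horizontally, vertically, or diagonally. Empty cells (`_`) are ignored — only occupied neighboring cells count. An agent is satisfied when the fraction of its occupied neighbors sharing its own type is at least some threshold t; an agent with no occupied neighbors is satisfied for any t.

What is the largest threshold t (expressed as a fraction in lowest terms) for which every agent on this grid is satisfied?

Row 0: (0,1)@ 3/3 · (0,3)% 3/4 · (0,4)% 5/5 · (0,5)% 3/3
Row 1: (1,0)@ 3/3 · (1,1)@ 5/5 · (1,2)@ 4/6 · (1,3)% 3/5 · (1,4)% 5/6 · (1,5)% 3/4
Row 2: (2,1)@ 7/7 · (2,2)@ 6/7 · (2,5)@ 2/4
Row 3: (3,0)@ 2/2 · (3,1)@ 4/4 · (3,2)@ 4/4 · (3,3)@ 3/3 · (3,4)@ 3/3 · (3,5)@ 2/2
The smallest same-type fraction is 2/4 at (2,5), which reduces to 1/2. Any threshold above that leaves this agent unsatisfied.

1/2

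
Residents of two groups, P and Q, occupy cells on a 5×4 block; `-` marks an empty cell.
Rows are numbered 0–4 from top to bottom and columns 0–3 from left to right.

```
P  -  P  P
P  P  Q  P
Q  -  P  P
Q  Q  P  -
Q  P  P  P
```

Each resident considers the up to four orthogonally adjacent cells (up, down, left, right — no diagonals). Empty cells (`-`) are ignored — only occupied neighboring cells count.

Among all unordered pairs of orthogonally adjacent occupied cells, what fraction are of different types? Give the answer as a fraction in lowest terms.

8/21

Scan each occupied cell's neighbors to the right and below so each pair is counted once.
Row 0: P(0,0)–P(1,0)= P(0,2)–P(0,3)= P(0,2)–Q(1,2)≠ P(0,3)–P(1,3)=  → 1/4 unlike.
Row 1: P(1,0)–P(1,1)= P(1,0)–Q(2,0)≠ P(1,1)–Q(1,2)≠ Q(1,2)–P(1,3)≠ Q(1,2)–P(2,2)≠ P(1,3)–P(2,3)=  → 4/6 unlike.
Row 2: Q(2,0)–Q(3,0)= P(2,2)–P(2,3)= P(2,2)–P(3,2)=  → 0/3 unlike.
Row 3: Q(3,0)–Q(3,1)= Q(3,0)–Q(4,0)= Q(3,1)–P(3,2)≠ Q(3,1)–P(4,1)≠ P(3,2)–P(4,2)=  → 2/5 unlike.
Row 4: Q(4,0)–P(4,1)≠ P(4,1)–P(4,2)= P(4,2)–P(4,3)=  → 1/3 unlike.
Total adjacent occupied pairs: 21; unlike-type pairs: 8.
8/21 is already in lowest terms.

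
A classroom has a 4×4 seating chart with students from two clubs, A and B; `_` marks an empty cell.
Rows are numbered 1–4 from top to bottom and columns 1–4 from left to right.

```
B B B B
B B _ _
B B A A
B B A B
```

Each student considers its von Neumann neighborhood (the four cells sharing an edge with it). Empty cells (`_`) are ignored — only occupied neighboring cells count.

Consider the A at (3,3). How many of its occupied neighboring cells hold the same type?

2

Occupied neighbors of (3,3): (4,3)=A, (3,2)=B, (3,4)=A.
Same type (A): 2 of 3.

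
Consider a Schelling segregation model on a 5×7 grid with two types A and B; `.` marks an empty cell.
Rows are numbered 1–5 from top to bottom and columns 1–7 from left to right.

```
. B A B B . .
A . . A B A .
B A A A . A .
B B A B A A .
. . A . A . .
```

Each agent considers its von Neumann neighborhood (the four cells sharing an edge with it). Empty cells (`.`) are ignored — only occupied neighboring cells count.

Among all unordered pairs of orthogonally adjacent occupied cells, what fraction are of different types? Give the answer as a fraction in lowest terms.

Scan each occupied cell's neighbors to the right and below so each pair is counted once.
From row 1: 3 unlike of 5 pairs (running 3/5).
From row 2: 3 unlike of 5 pairs (running 6/10).
From row 3: 3 unlike of 8 pairs (running 9/18).
From row 4: 3 unlike of 7 pairs (running 12/25).
Total adjacent occupied pairs: 25; unlike-type pairs: 12.
12/25 is already in lowest terms.

12/25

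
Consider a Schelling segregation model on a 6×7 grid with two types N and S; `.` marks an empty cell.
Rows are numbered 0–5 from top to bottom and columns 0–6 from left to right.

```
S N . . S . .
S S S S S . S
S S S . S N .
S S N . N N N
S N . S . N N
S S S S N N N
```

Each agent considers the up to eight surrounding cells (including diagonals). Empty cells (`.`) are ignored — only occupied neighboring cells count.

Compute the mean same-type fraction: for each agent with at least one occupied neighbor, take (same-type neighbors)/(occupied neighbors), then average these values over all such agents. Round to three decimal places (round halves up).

(0,0)S 2/3
(0,1)N 0/4
(0,4)S 2/2
(1,0)S 4/5
(1,1)S 6/7
(1,2)S 4/5
(1,3)S 5/5
(1,4)S 3/4
(1,6)S 0/1
(2,0)S 5/5
(2,1)S 7/8
(2,2)S 5/6
(2,4)S 2/5
(2,5)N 3/6
(3,0)S 4/5
(3,1)S 5/7
(3,2)N 1/5
(3,4)N 3/5
(3,5)N 5/6
(3,6)N 4/4
(4,0)S 4/5
(4,1)N 1/7
(4,3)S 2/5
(4,5)N 7/7
(4,6)N 5/5
(5,0)S 2/3
(5,1)S 3/4
(5,2)S 3/4
(5,3)S 2/3
(5,4)N 2/4
(5,5)N 4/4
(5,6)N 3/3
Sum over 32 agents: 2/3 + 0/4 + 2/2 + 4/5 + 6/7 + 4/5 + 5/5 + 3/4 + 0/1 + 5/5 + 7/8 + 5/6 + 2/5 + 3/6 + 4/5 + 5/7 + 1/5 + 3/5 + 5/6 + 4/4 + 4/5 + 1/7 + 2/5 + 7/7 + 5/5 + 2/3 + 3/4 + 3/4 + 2/3 + 2/4 + 4/4 + 3/3 = 18737/840; mean = 18737/840 ÷ 32 = 18737/26880 = 0.697061… → 0.697.

0.697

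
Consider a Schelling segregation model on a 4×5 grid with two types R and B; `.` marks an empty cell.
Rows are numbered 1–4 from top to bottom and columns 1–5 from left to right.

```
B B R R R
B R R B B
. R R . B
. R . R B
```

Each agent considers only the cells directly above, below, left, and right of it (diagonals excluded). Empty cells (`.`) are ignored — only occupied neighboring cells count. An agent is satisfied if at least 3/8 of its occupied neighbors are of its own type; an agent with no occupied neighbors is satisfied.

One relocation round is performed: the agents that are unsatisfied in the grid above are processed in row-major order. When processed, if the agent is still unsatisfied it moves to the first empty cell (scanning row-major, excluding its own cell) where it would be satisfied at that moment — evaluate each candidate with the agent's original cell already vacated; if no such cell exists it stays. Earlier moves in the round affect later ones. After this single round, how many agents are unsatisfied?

Initially unsatisfied (in order): (1,2), (2,4), (4,4).
  (1,2) → (3,1).
  (2,4) → (4,1).
  (4,4) → (1,2).
Resulting grid:
B R R R R
B R R . B
B R R . B
B R . . B
All satisfied now.

0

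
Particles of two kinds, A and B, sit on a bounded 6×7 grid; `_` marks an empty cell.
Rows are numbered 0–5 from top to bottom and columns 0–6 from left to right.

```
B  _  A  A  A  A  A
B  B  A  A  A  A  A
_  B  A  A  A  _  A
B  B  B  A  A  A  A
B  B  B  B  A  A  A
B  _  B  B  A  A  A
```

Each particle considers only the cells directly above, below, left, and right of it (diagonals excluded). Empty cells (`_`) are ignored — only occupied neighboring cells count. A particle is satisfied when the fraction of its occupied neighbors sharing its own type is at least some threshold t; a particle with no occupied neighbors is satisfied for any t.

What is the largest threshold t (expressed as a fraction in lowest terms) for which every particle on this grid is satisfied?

Row 0: (0,0)B 1/1 · (0,2)A 2/2 · (0,3)A 3/3 · (0,4)A 3/3 · (0,5)A 3/3 · (0,6)A 2/2
Row 1: (1,0)B 2/2 · (1,1)B 2/3 · (1,2)A 3/4 · (1,3)A 4/4 · (1,4)A 4/4 · (1,5)A 3/3 · (1,6)A 3/3
Row 2: (2,1)B 2/3 · (2,2)A 2/4 · (2,3)A 4/4 · (2,4)A 3/3 · (2,6)A 2/2
Row 3: (3,0)B 2/2 · (3,1)B 4/4 · (3,2)B 2/4 · (3,3)A 2/4 · (3,4)A 4/4 · (3,5)A 3/3 · (3,6)A 3/3
Row 4: (4,0)B 3/3 · (4,1)B 3/3 · (4,2)B 4/4 · (4,3)B 2/4 · (4,4)A 3/4 · (4,5)A 4/4 · (4,6)A 3/3
Row 5: (5,0)B 1/1 · (5,2)B 2/2 · (5,3)B 2/3 · (5,4)A 2/3 · (5,5)A 3/3 · (5,6)A 2/2
The smallest same-type fraction is 2/4 at (2,2), which reduces to 1/2. Any threshold above that leaves this particle unsatisfied.

1/2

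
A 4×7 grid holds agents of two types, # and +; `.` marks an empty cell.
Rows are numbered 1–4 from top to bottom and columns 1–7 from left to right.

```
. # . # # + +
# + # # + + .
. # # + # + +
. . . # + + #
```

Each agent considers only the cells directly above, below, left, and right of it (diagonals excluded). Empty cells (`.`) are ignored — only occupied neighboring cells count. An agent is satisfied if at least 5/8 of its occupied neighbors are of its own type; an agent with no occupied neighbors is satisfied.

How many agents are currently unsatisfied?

Row 1: (1,2)# 0/1 ✗ · (1,4)# 2/2 ✓ · (1,5)# 1/3 ✗ · (1,6)+ 2/3 ✓ · (1,7)+ 1/1 ✓
Row 2: (2,1)# 0/1 ✗ · (2,2)+ 0/4 ✗ · (2,3)# 2/3 ✓ · (2,4)# 2/4 ✗ · (2,5)+ 1/4 ✗ · (2,6)+ 3/3 ✓
Row 3: (3,2)# 1/2 ✗ · (3,3)# 2/3 ✓ · (3,4)+ 0/4 ✗ · (3,5)# 0/4 ✗ · (3,6)+ 3/4 ✓ · (3,7)+ 1/2 ✗
Row 4: (4,4)# 0/2 ✗ · (4,5)+ 1/3 ✗ · (4,6)+ 2/3 ✓ · (4,7)# 0/2 ✗
Unsatisfied: (1,2), (1,5), (2,1), (2,2), (2,4), (2,5), (3,2), (3,4), (3,5), (3,7), (4,4), (4,5), (4,7) — 13 in total.

13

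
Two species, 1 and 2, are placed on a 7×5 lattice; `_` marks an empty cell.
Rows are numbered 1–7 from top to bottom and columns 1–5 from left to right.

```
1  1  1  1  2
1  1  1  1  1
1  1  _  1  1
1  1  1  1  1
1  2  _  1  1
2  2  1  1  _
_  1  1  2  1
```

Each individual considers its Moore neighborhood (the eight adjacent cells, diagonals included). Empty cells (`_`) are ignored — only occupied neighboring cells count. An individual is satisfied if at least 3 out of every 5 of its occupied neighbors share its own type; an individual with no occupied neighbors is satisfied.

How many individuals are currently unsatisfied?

Row 1: (1,1)1 3/3 ✓ · (1,2)1 5/5 ✓ · (1,3)1 5/5 ✓ · (1,4)1 4/5 ✓ · (1,5)2 0/3 ✗
Row 2: (2,1)1 5/5 ✓ · (2,2)1 7/7 ✓ · (2,3)1 7/7 ✓ · (2,4)1 6/7 ✓ · (2,5)1 4/5 ✓
Row 3: (3,1)1 5/5 ✓ · (3,2)1 7/7 ✓ · (3,4)1 7/7 ✓ · (3,5)1 5/5 ✓
Row 4: (4,1)1 4/5 ✓ · (4,2)1 5/6 ✓ · (4,3)1 5/6 ✓ · (4,4)1 6/6 ✓ · (4,5)1 5/5 ✓
Row 5: (5,1)1 2/5 ✗ · (5,2)2 2/7 ✗ · (5,4)1 6/6 ✓ · (5,5)1 4/4 ✓
Row 6: (6,1)2 2/4 ✗ · (6,2)2 2/6 ✗ · (6,3)1 4/7 ✗ · (6,4)1 5/6 ✓
Row 7: (7,2)1 2/4 ✗ · (7,3)1 3/5 ✓ · (7,4)2 0/4 ✗ · (7,5)1 1/2 ✗
Unsatisfied: (1,5), (5,1), (5,2), (6,1), (6,2), (6,3), (7,2), (7,4), (7,5) — 9 in total.

9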